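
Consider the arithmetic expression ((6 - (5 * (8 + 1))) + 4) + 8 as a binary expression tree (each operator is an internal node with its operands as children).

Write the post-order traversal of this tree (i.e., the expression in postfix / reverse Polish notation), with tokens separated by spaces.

6 5 8 1 + * - 4 + 8 +

Post-order on an expression tree gives postfix notation: for each operator, emit left operand, right operand, then the operator.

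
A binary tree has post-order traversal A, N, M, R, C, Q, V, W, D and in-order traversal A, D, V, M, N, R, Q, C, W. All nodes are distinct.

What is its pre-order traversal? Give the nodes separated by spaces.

D A W V Q R M N C

The last element of post-order is the root; it splits in-order into left and right subtrees.
Root D: left subtree has 1 node {A}, right has 7 {V, M, N, R, Q, C, W}.
  Root W: left subtree has 6 nodes {V, M, N, R, Q, C}, right has 0 { }.
    Root V: left subtree has 0 nodes { }, right has 5 {M, N, R, Q, C}.
      Root Q: left subtree has 3 nodes {M, N, R}, right has 1 {C}.
        Root R: left subtree has 2 nodes {M, N}, right has 0 { }.
          Root M: left subtree has 0 nodes { }, right has 1 {N}.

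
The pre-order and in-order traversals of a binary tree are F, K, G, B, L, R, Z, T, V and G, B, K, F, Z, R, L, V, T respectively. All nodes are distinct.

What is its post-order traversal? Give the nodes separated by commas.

B, G, K, Z, R, V, T, L, F

The first element of pre-order is the root; it splits in-order into left and right subtrees.
Root F: left subtree has 3 nodes {G, B, K}, right has 5 {Z, R, L, V, T}.
  Root K: left subtree has 2 nodes {G, B}, right has 0 { }.
    Root G: left subtree has 0 nodes { }, right has 1 {B}.
  Root L: left subtree has 2 nodes {Z, R}, right has 2 {V, T}.
    Root R: left subtree has 1 node {Z}, right has 0 { }.
    Root T: left subtree has 1 node {V}, right has 0 { }.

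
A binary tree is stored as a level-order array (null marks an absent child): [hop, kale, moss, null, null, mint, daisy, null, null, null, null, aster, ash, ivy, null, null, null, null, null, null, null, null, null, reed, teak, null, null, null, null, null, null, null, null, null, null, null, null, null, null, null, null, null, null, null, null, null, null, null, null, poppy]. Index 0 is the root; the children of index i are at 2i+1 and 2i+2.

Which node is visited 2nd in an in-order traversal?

hop

In-order visits the left subtree, then the node, then the right subtree.
At hop: go left to kale.
  kale is a leaf — visit kale.
Visit hop.
At hop: go right to moss.
  At moss: go left to mint.
    At mint: go left to aster.
      At aster: go left to reed.
        reed is a leaf — visit reed.
      Visit aster.
      At aster: go right to teak.
        At teak: go left to poppy.
          poppy is a leaf — visit poppy.
        Visit teak.
        At teak: no right child.
    Visit mint.
    At mint: go right to ash.
      ash is a leaf — visit ash.
  Visit moss.
  At moss: go right to daisy.
    At daisy: go left to ivy.
      ivy is a leaf — visit ivy.
    Visit daisy.
    At daisy: no right child.
Full in-order sequence: kale, hop, reed, aster, poppy, teak, mint, ash, moss, ivy, daisy.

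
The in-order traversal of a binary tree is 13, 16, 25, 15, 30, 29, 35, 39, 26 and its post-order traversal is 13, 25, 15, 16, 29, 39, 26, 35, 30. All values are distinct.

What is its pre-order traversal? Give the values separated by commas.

30, 16, 13, 15, 25, 35, 29, 26, 39

The last element of post-order is the root; it splits in-order into left and right subtrees.
Root 30: left subtree has 4 nodes {13, 16, 25, 15}, right has 4 {29, 35, 39, 26}.
  Root 16: left subtree has 1 node {13}, right has 2 {25, 15}.
    Root 15: left subtree has 1 node {25}, right has 0 { }.
  Root 35: left subtree has 1 node {29}, right has 2 {39, 26}.
    Root 26: left subtree has 1 node {39}, right has 0 { }.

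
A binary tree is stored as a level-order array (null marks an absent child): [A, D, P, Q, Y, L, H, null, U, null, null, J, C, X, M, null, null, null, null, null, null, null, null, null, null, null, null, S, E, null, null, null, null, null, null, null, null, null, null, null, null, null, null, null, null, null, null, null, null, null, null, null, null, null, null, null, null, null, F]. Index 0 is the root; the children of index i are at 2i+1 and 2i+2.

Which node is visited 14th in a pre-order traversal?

Pre-order visits the node, then its left subtree, then its right subtree.
Visit A.
At A: go left to D.
  Visit D.
  At D: go left to Q.
    Visit Q.
    At Q: no left child.
    At Q: go right to U.
      U is a leaf — visit U.
  At D: go right to Y.
    Y is a leaf — visit Y.
At A: go right to P.
  Visit P.
  At P: go left to L.
    Visit L.
    At L: go left to J.
      J is a leaf — visit J.
    At L: go right to C.
      C is a leaf — visit C.
  At P: go right to H.
    Visit H.
    At H: go left to X.
      Visit X.
      At X: go left to S.
        S is a leaf — visit S.
      At X: go right to E.
        Visit E.
        At E: no left child.
        At E: go right to F.
          F is a leaf — visit F.
    At H: go right to M.
      M is a leaf — visit M.
Full pre-order sequence: A, D, Q, U, Y, P, L, J, C, H, X, S, E, F, M.

F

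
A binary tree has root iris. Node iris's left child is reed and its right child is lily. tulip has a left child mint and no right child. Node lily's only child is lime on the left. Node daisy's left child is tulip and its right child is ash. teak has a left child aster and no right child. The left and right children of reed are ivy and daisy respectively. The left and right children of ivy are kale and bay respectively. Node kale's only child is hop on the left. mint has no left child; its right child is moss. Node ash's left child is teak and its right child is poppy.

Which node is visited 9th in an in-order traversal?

In-order visits the left subtree, then the node, then the right subtree.
At iris: go left to reed.
  At reed: go left to ivy.
    At ivy: go left to kale.
      At kale: go left to hop.
        hop is a leaf — visit hop.
      Visit kale.
      At kale: no right child.
    Visit ivy.
    At ivy: go right to bay.
      bay is a leaf — visit bay.
  Visit reed.
  At reed: go right to daisy.
    At daisy: go left to tulip.
      At tulip: go left to mint.
        At mint: no left child.
        Visit mint.
        At mint: go right to moss.
          moss is a leaf — visit moss.
      Visit tulip.
      At tulip: no right child.
    Visit daisy.
    At daisy: go right to ash.
      At ash: go left to teak.
        At teak: go left to aster.
          aster is a leaf — visit aster.
        Visit teak.
        At teak: no right child.
      Visit ash.
      At ash: go right to poppy.
        poppy is a leaf — visit poppy.
Visit iris.
At iris: go right to lily.
  At lily: go left to lime.
    lime is a leaf — visit lime.
  Visit lily.
  At lily: no right child.
Full in-order sequence: hop, kale, ivy, bay, reed, mint, moss, tulip, daisy, aster, teak, ash, poppy, iris, lime, lily.

daisy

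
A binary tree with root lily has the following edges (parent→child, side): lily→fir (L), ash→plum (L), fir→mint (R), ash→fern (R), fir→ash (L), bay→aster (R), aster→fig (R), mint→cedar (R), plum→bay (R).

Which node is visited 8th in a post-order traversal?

Post-order visits the left subtree, then the right subtree, then the node.
At lily: go left to fir.
  At fir: go left to ash.
    At ash: go left to plum.
      At plum: no left child.
      At plum: go right to bay.
        At bay: no left child.
        At bay: go right to aster.
          At aster: no left child.
          At aster: go right to fig.
            fig is a leaf — visit fig.
          Visit aster.
        Visit bay.
      Visit plum.
    At ash: go right to fern.
      fern is a leaf — visit fern.
    Visit ash.
  At fir: go right to mint.
    At mint: no left child.
    At mint: go right to cedar.
      cedar is a leaf — visit cedar.
    Visit mint.
  Visit fir.
At lily: no right child.
Visit lily.
Full post-order sequence: fig, aster, bay, plum, fern, ash, cedar, mint, fir, lily.

mint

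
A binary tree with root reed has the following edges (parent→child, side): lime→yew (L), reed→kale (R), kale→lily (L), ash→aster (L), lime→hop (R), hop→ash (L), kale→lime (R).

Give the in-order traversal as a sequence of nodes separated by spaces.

In-order visits the left subtree, then the node, then the right subtree.
At reed: no left child.
Visit reed.
At reed: go right to kale.
  At kale: go left to lily.
    lily is a leaf — visit lily.
  Visit kale.
  At kale: go right to lime.
    At lime: go left to yew.
      yew is a leaf — visit yew.
    Visit lime.
    At lime: go right to hop.
      At hop: go left to ash.
        At ash: go left to aster.
          aster is a leaf — visit aster.
        Visit ash.
        At ash: no right child.
      Visit hop.
      At hop: no right child.

reed lily kale yew lime aster ash hop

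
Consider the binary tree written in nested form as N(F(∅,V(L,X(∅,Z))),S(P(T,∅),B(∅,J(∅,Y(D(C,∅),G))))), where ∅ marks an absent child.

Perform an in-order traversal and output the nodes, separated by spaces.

In-order visits the left subtree, then the node, then the right subtree.
At N: go left to F.
  At F: no left child.
  Visit F.
  At F: go right to V.
    At V: go left to L.
      L is a leaf — visit L.
    Visit V.
    At V: go right to X.
      At X: no left child.
      Visit X.
      At X: go right to Z.
        Z is a leaf — visit Z.
Visit N.
At N: go right to S.
  At S: go left to P.
    At P: go left to T.
      T is a leaf — visit T.
    Visit P.
    At P: no right child.
  Visit S.
  At S: go right to B.
    At B: no left child.
    Visit B.
    At B: go right to J.
      At J: no left child.
      Visit J.
      At J: go right to Y.
        At Y: go left to D.
          At D: go left to C.
            C is a leaf — visit C.
          Visit D.
          At D: no right child.
        Visit Y.
        At Y: go right to G.
          G is a leaf — visit G.

F L V X Z N T P S B J C D Y G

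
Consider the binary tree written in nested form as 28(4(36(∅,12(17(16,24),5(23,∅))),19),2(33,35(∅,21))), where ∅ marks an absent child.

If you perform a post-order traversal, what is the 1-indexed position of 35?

12

Post-order visits the left subtree, then the right subtree, then the node.
At 28: go left to 4.
  At 4: go left to 36.
    At 36: no left child.
    At 36: go right to 12.
      At 12: go left to 17.
        At 17: go left to 16.
          16 is a leaf — visit 16.
        At 17: go right to 24.
          24 is a leaf — visit 24.
        Visit 17.
      At 12: go right to 5.
        At 5: go left to 23.
          23 is a leaf — visit 23.
        At 5: no right child.
        Visit 5.
      Visit 12.
    Visit 36.
  At 4: go right to 19.
    19 is a leaf — visit 19.
  Visit 4.
At 28: go right to 2.
  At 2: go left to 33.
    33 is a leaf — visit 33.
  At 2: go right to 35.
    At 35: no left child.
    At 35: go right to 21.
      21 is a leaf — visit 21.
    Visit 35.
  Visit 2.
Visit 28.
Full post-order sequence: 16, 24, 17, 23, 5, 12, 36, 19, 4, 33, 21, 35, 2, 28.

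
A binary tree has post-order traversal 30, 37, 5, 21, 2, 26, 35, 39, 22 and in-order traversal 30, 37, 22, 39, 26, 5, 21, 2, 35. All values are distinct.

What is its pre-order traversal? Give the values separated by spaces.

22 37 30 39 35 26 2 21 5

The last element of post-order is the root; it splits in-order into left and right subtrees.
Root 22: left subtree has 2 nodes {30, 37}, right has 6 {39, 26, 5, 21, 2, 35}.
  Root 37: left subtree has 1 node {30}, right has 0 { }.
  Root 39: left subtree has 0 nodes { }, right has 5 {26, 5, 21, 2, 35}.
    Root 35: left subtree has 4 nodes {26, 5, 21, 2}, right has 0 { }.
      Root 26: left subtree has 0 nodes { }, right has 3 {5, 21, 2}.
        Root 2: left subtree has 2 nodes {5, 21}, right has 0 { }.
          Root 21: left subtree has 1 node {5}, right has 0 { }.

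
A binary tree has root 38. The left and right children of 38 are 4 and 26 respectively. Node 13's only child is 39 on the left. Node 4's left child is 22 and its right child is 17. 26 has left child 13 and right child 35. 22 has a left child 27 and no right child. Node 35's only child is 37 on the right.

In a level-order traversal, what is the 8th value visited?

27

Level-order visits nodes level by level from the root, left to right within each level.
Level 0: 38
Level 1: 4, 26
Level 2: 22, 17, 13, 35
Level 3: 27, 39, 37
Full level-order sequence: 38, 4, 26, 22, 17, 13, 35, 27, 39, 37.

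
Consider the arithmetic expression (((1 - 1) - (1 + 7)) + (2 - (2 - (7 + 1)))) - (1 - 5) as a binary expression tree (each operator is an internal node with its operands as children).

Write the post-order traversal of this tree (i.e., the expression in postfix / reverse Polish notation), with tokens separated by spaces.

1 1 - 1 7 + - 2 2 7 1 + - - + 1 5 - -

Post-order on an expression tree gives postfix notation: for each operator, emit left operand, right operand, then the operator.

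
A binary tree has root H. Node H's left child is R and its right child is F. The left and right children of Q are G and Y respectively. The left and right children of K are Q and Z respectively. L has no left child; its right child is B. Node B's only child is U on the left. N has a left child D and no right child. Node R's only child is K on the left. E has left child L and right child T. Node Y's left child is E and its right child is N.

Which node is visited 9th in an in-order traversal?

In-order visits the left subtree, then the node, then the right subtree.
At H: go left to R.
  At R: go left to K.
    At K: go left to Q.
      At Q: go left to G.
        G is a leaf — visit G.
      Visit Q.
      At Q: go right to Y.
        At Y: go left to E.
          At E: go left to L.
            At L: no left child.
            Visit L.
            At L: go right to B.
              At B: go left to U.
                U is a leaf — visit U.
              Visit B.
              At B: no right child.
          Visit E.
          At E: go right to T.
            T is a leaf — visit T.
        Visit Y.
        At Y: go right to N.
          At N: go left to D.
            D is a leaf — visit D.
          Visit N.
          At N: no right child.
    Visit K.
    At K: go right to Z.
      Z is a leaf — visit Z.
  Visit R.
  At R: no right child.
Visit H.
At H: go right to F.
  F is a leaf — visit F.
Full in-order sequence: G, Q, L, U, B, E, T, Y, D, N, K, Z, R, H, F.

D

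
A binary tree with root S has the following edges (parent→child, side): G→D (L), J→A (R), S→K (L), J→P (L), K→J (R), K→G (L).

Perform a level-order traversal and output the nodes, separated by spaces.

S K G J D P A

Level-order visits nodes level by level from the root, left to right within each level.
Level 0: S
Level 1: K
Level 2: G, J
Level 3: D, P, A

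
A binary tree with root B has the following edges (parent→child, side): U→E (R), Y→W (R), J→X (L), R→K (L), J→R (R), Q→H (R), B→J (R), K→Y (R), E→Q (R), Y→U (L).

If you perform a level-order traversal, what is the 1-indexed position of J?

Level-order visits nodes level by level from the root, left to right within each level.
Level 0: B
Level 1: J
Level 2: X, R
Level 3: K
Level 4: Y
Level 5: U, W
Level 6: E
Level 7: Q
Level 8: H
Full level-order sequence: B, J, X, R, K, Y, U, W, E, Q, H.

2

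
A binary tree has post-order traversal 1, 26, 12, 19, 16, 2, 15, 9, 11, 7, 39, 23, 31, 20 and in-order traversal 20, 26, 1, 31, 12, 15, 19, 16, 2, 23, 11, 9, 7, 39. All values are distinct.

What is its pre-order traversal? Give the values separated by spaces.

20 31 26 1 23 15 12 2 16 19 39 7 11 9

The last element of post-order is the root; it splits in-order into left and right subtrees.
Root 20: left subtree has 0 nodes { }, right has 13 {26, 1, 31, 12, 15, 19, 16, 2, 23, 11, 9, 7, 39}.
  Root 31: left subtree has 2 nodes {26, 1}, right has 10 {12, 15, 19, 16, 2, 23, 11, 9, 7, 39}.
    Root 26: left subtree has 0 nodes { }, right has 1 {1}.
    Root 23: left subtree has 5 nodes {12, 15, 19, 16, 2}, right has 4 {11, 9, 7, 39}.
      Root 15: left subtree has 1 node {12}, right has 3 {19, 16, 2}.
        Root 2: left subtree has 2 nodes {19, 16}, right has 0 { }.
          Root 16: left subtree has 1 node {19}, right has 0 { }.
      Root 39: left subtree has 3 nodes {11, 9, 7}, right has 0 { }.
        Root 7: left subtree has 2 nodes {11, 9}, right has 0 { }.
          Root 11: left subtree has 0 nodes { }, right has 1 {9}.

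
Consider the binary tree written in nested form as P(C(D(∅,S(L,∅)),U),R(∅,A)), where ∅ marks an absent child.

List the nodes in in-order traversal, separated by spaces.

D L S C U P R A

In-order visits the left subtree, then the node, then the right subtree.
At P: go left to C.
  At C: go left to D.
    At D: no left child.
    Visit D.
    At D: go right to S.
      At S: go left to L.
        L is a leaf — visit L.
      Visit S.
      At S: no right child.
  Visit C.
  At C: go right to U.
    U is a leaf — visit U.
Visit P.
At P: go right to R.
  At R: no left child.
  Visit R.
  At R: go right to A.
    A is a leaf — visit A.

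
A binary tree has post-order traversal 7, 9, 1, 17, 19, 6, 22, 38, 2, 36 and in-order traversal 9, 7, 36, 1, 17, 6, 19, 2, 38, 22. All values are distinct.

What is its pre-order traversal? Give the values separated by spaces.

The last element of post-order is the root; it splits in-order into left and right subtrees.
Root 36: left subtree has 2 nodes {9, 7}, right has 7 {1, 17, 6, 19, 2, 38, 22}.
  Root 9: left subtree has 0 nodes { }, right has 1 {7}.
  Root 2: left subtree has 4 nodes {1, 17, 6, 19}, right has 2 {38, 22}.
    Root 6: left subtree has 2 nodes {1, 17}, right has 1 {19}.
      Root 17: left subtree has 1 node {1}, right has 0 { }.
    Root 38: left subtree has 0 nodes { }, right has 1 {22}.

36 9 7 2 6 17 1 19 38 22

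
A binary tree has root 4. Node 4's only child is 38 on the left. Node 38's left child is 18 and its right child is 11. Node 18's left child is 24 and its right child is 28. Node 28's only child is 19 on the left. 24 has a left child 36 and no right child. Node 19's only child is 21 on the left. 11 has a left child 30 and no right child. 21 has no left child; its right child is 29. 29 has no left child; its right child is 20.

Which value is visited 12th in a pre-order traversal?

Pre-order visits the node, then its left subtree, then its right subtree.
Visit 4.
At 4: go left to 38.
  Visit 38.
  At 38: go left to 18.
    Visit 18.
    At 18: go left to 24.
      Visit 24.
      At 24: go left to 36.
        36 is a leaf — visit 36.
      At 24: no right child.
    At 18: go right to 28.
      Visit 28.
      At 28: go left to 19.
        Visit 19.
        At 19: go left to 21.
          Visit 21.
          At 21: no left child.
          At 21: go right to 29.
            Visit 29.
            At 29: no left child.
            At 29: go right to 20.
              20 is a leaf — visit 20.
        At 19: no right child.
      At 28: no right child.
  At 38: go right to 11.
    Visit 11.
    At 11: go left to 30.
      30 is a leaf — visit 30.
    At 11: no right child.
At 4: no right child.
Full pre-order sequence: 4, 38, 18, 24, 36, 28, 19, 21, 29, 20, 11, 30.

30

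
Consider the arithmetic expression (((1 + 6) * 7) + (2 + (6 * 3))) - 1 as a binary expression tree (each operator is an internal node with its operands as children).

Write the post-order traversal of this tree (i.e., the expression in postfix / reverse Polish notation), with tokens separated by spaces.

1 6 + 7 * 2 6 3 * + + 1 -

Post-order on an expression tree gives postfix notation: for each operator, emit left operand, right operand, then the operator.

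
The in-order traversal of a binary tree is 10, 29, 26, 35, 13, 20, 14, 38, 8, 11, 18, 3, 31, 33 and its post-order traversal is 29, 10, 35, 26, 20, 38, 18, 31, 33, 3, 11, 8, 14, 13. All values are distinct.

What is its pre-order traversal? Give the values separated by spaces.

13 26 10 29 35 14 20 8 38 11 3 18 33 31

The last element of post-order is the root; it splits in-order into left and right subtrees.
Root 13: left subtree has 4 nodes {10, 29, 26, 35}, right has 9 {20, 14, 38, 8, 11, 18, 3, 31, 33}.
  Root 26: left subtree has 2 nodes {10, 29}, right has 1 {35}.
    Root 10: left subtree has 0 nodes { }, right has 1 {29}.
  Root 14: left subtree has 1 node {20}, right has 7 {38, 8, 11, 18, 3, 31, 33}.
    Root 8: left subtree has 1 node {38}, right has 5 {11, 18, 3, 31, 33}.
      Root 11: left subtree has 0 nodes { }, right has 4 {18, 3, 31, 33}.
        Root 3: left subtree has 1 node {18}, right has 2 {31, 33}.
          Root 33: left subtree has 1 node {31}, right has 0 { }.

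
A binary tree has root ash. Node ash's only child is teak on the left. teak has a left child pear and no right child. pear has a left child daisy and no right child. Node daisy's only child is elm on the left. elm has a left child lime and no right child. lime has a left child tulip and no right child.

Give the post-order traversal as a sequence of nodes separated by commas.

tulip, lime, elm, daisy, pear, teak, ash

Post-order visits the left subtree, then the right subtree, then the node.
At ash: go left to teak.
  At teak: go left to pear.
    At pear: go left to daisy.
      At daisy: go left to elm.
        At elm: go left to lime.
          At lime: go left to tulip.
            tulip is a leaf — visit tulip.
          At lime: no right child.
          Visit lime.
        At elm: no right child.
        Visit elm.
      At daisy: no right child.
      Visit daisy.
    At pear: no right child.
    Visit pear.
  At teak: no right child.
  Visit teak.
At ash: no right child.
Visit ash.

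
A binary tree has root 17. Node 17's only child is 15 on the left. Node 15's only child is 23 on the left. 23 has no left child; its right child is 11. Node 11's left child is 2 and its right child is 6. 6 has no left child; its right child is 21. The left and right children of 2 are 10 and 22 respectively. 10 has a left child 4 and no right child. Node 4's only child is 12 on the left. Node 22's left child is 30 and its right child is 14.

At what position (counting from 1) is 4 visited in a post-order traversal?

Post-order visits the left subtree, then the right subtree, then the node.
At 17: go left to 15.
  At 15: go left to 23.
    At 23: no left child.
    At 23: go right to 11.
      At 11: go left to 2.
        At 2: go left to 10.
          At 10: go left to 4.
            At 4: go left to 12.
              12 is a leaf — visit 12.
            At 4: no right child.
            Visit 4.
          At 10: no right child.
          Visit 10.
        At 2: go right to 22.
          At 22: go left to 30.
            30 is a leaf — visit 30.
          At 22: go right to 14.
            14 is a leaf — visit 14.
          Visit 22.
        Visit 2.
      At 11: go right to 6.
        At 6: no left child.
        At 6: go right to 21.
          21 is a leaf — visit 21.
        Visit 6.
      Visit 11.
    Visit 23.
  At 15: no right child.
  Visit 15.
At 17: no right child.
Visit 17.
Full post-order sequence: 12, 4, 10, 30, 14, 22, 2, 21, 6, 11, 23, 15, 17.

2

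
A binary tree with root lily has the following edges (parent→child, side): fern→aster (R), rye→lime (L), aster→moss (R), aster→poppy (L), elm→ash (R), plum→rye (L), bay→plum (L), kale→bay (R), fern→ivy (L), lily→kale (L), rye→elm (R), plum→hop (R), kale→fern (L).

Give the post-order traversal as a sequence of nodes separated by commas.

Post-order visits the left subtree, then the right subtree, then the node.
At lily: go left to kale.
  At kale: go left to fern.
    At fern: go left to ivy.
      ivy is a leaf — visit ivy.
    At fern: go right to aster.
      At aster: go left to poppy.
        poppy is a leaf — visit poppy.
      At aster: go right to moss.
        moss is a leaf — visit moss.
      Visit aster.
    Visit fern.
  At kale: go right to bay.
    At bay: go left to plum.
      At plum: go left to rye.
        At rye: go left to lime.
          lime is a leaf — visit lime.
        At rye: go right to elm.
          At elm: no left child.
          At elm: go right to ash.
            ash is a leaf — visit ash.
          Visit elm.
        Visit rye.
      At plum: go right to hop.
        hop is a leaf — visit hop.
      Visit plum.
    At bay: no right child.
    Visit bay.
  Visit kale.
At lily: no right child.
Visit lily.

ivy, poppy, moss, aster, fern, lime, ash, elm, rye, hop, plum, bay, kale, lily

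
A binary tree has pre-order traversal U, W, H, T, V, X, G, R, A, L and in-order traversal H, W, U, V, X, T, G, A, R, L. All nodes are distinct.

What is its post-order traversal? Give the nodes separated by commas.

H, W, X, V, A, L, R, G, T, U

The first element of pre-order is the root; it splits in-order into left and right subtrees.
Root U: left subtree has 2 nodes {H, W}, right has 7 {V, X, T, G, A, R, L}.
  Root W: left subtree has 1 node {H}, right has 0 { }.
  Root T: left subtree has 2 nodes {V, X}, right has 4 {G, A, R, L}.
    Root V: left subtree has 0 nodes { }, right has 1 {X}.
    Root G: left subtree has 0 nodes { }, right has 3 {A, R, L}.
      Root R: left subtree has 1 node {A}, right has 1 {L}.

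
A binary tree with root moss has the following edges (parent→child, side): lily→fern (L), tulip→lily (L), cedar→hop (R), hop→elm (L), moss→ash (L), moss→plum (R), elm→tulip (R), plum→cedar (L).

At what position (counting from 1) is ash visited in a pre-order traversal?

Pre-order visits the node, then its left subtree, then its right subtree.
Visit moss.
At moss: go left to ash.
  ash is a leaf — visit ash.
At moss: go right to plum.
  Visit plum.
  At plum: go left to cedar.
    Visit cedar.
    At cedar: no left child.
    At cedar: go right to hop.
      Visit hop.
      At hop: go left to elm.
        Visit elm.
        At elm: no left child.
        At elm: go right to tulip.
          Visit tulip.
          At tulip: go left to lily.
            Visit lily.
            At lily: go left to fern.
              fern is a leaf — visit fern.
            At lily: no right child.
          At tulip: no right child.
      At hop: no right child.
  At plum: no right child.
Full pre-order sequence: moss, ash, plum, cedar, hop, elm, tulip, lily, fern.

2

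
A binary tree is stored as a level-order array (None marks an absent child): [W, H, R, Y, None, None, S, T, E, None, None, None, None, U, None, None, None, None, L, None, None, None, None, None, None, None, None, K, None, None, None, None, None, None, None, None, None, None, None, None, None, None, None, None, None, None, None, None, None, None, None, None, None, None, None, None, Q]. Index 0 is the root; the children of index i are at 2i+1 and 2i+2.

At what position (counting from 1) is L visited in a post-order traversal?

2

Post-order visits the left subtree, then the right subtree, then the node.
At W: go left to H.
  At H: go left to Y.
    At Y: go left to T.
      T is a leaf — visit T.
    At Y: go right to E.
      At E: no left child.
      At E: go right to L.
        L is a leaf — visit L.
      Visit E.
    Visit Y.
  At H: no right child.
  Visit H.
At W: go right to R.
  At R: no left child.
  At R: go right to S.
    At S: go left to U.
      At U: go left to K.
        At K: no left child.
        At K: go right to Q.
          Q is a leaf — visit Q.
        Visit K.
      At U: no right child.
      Visit U.
    At S: no right child.
    Visit S.
  Visit R.
Visit W.
Full post-order sequence: T, L, E, Y, H, Q, K, U, S, R, W.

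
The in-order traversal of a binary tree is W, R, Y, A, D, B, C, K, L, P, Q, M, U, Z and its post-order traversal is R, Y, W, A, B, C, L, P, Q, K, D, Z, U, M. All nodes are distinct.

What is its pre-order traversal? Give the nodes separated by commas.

The last element of post-order is the root; it splits in-order into left and right subtrees.
Root M: left subtree has 11 nodes {W, R, Y, A, D, B, C, K, L, P, Q}, right has 2 {U, Z}.
  Root D: left subtree has 4 nodes {W, R, Y, A}, right has 6 {B, C, K, L, P, Q}.
    Root A: left subtree has 3 nodes {W, R, Y}, right has 0 { }.
      Root W: left subtree has 0 nodes { }, right has 2 {R, Y}.
        Root Y: left subtree has 1 node {R}, right has 0 { }.
    Root K: left subtree has 2 nodes {B, C}, right has 3 {L, P, Q}.
      Root C: left subtree has 1 node {B}, right has 0 { }.
      Root Q: left subtree has 2 nodes {L, P}, right has 0 { }.
        Root P: left subtree has 1 node {L}, right has 0 { }.
  Root U: left subtree has 0 nodes { }, right has 1 {Z}.

M, D, A, W, Y, R, K, C, B, Q, P, L, U, Z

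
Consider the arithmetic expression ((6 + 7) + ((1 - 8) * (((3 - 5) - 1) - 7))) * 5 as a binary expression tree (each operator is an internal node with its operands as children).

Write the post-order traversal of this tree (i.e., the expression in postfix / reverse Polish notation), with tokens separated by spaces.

6 7 + 1 8 - 3 5 - 1 - 7 - * + 5 *

Post-order on an expression tree gives postfix notation: for each operator, emit left operand, right operand, then the operator.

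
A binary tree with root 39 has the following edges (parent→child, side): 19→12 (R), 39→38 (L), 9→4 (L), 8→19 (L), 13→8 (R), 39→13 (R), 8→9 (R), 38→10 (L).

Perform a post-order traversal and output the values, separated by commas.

Post-order visits the left subtree, then the right subtree, then the node.
At 39: go left to 38.
  At 38: go left to 10.
    10 is a leaf — visit 10.
  At 38: no right child.
  Visit 38.
At 39: go right to 13.
  At 13: no left child.
  At 13: go right to 8.
    At 8: go left to 19.
      At 19: no left child.
      At 19: go right to 12.
        12 is a leaf — visit 12.
      Visit 19.
    At 8: go right to 9.
      At 9: go left to 4.
        4 is a leaf — visit 4.
      At 9: no right child.
      Visit 9.
    Visit 8.
  Visit 13.
Visit 39.

10, 38, 12, 19, 4, 9, 8, 13, 39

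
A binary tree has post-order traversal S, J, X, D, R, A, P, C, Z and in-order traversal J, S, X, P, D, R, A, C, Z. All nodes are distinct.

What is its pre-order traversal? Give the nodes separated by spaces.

Z C P X J S A R D

The last element of post-order is the root; it splits in-order into left and right subtrees.
Root Z: left subtree has 8 nodes {J, S, X, P, D, R, A, C}, right has 0 { }.
  Root C: left subtree has 7 nodes {J, S, X, P, D, R, A}, right has 0 { }.
    Root P: left subtree has 3 nodes {J, S, X}, right has 3 {D, R, A}.
      Root X: left subtree has 2 nodes {J, S}, right has 0 { }.
        Root J: left subtree has 0 nodes { }, right has 1 {S}.
      Root A: left subtree has 2 nodes {D, R}, right has 0 { }.
        Root R: left subtree has 1 node {D}, right has 0 { }.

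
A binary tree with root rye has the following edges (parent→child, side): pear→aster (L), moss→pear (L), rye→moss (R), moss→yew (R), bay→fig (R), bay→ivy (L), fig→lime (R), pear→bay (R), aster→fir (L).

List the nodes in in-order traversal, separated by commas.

In-order visits the left subtree, then the node, then the right subtree.
At rye: no left child.
Visit rye.
At rye: go right to moss.
  At moss: go left to pear.
    At pear: go left to aster.
      At aster: go left to fir.
        fir is a leaf — visit fir.
      Visit aster.
      At aster: no right child.
    Visit pear.
    At pear: go right to bay.
      At bay: go left to ivy.
        ivy is a leaf — visit ivy.
      Visit bay.
      At bay: go right to fig.
        At fig: no left child.
        Visit fig.
        At fig: go right to lime.
          lime is a leaf — visit lime.
  Visit moss.
  At moss: go right to yew.
    yew is a leaf — visit yew.

rye, fir, aster, pear, ivy, bay, fig, lime, moss, yew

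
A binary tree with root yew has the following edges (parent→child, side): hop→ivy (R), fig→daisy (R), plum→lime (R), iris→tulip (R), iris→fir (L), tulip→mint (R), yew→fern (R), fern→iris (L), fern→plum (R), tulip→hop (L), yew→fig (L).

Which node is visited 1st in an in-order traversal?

In-order visits the left subtree, then the node, then the right subtree.
At yew: go left to fig.
  At fig: no left child.
  Visit fig.
  At fig: go right to daisy.
    daisy is a leaf — visit daisy.
Visit yew.
At yew: go right to fern.
  At fern: go left to iris.
    At iris: go left to fir.
      fir is a leaf — visit fir.
    Visit iris.
    At iris: go right to tulip.
      At tulip: go left to hop.
        At hop: no left child.
        Visit hop.
        At hop: go right to ivy.
          ivy is a leaf — visit ivy.
      Visit tulip.
      At tulip: go right to mint.
        mint is a leaf — visit mint.
  Visit fern.
  At fern: go right to plum.
    At plum: no left child.
    Visit plum.
    At plum: go right to lime.
      lime is a leaf — visit lime.
Full in-order sequence: fig, daisy, yew, fir, iris, hop, ivy, tulip, mint, fern, plum, lime.

fig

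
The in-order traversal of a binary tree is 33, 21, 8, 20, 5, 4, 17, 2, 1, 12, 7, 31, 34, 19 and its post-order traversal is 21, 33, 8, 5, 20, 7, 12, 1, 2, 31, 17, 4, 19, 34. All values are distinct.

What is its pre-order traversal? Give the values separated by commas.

The last element of post-order is the root; it splits in-order into left and right subtrees.
Root 34: left subtree has 12 nodes {33, 21, 8, 20, 5, 4, 17, 2, 1, 12, 7, 31}, right has 1 {19}.
  Root 4: left subtree has 5 nodes {33, 21, 8, 20, 5}, right has 6 {17, 2, 1, 12, 7, 31}.
    Root 20: left subtree has 3 nodes {33, 21, 8}, right has 1 {5}.
      Root 8: left subtree has 2 nodes {33, 21}, right has 0 { }.
        Root 33: left subtree has 0 nodes { }, right has 1 {21}.
    Root 17: left subtree has 0 nodes { }, right has 5 {2, 1, 12, 7, 31}.
      Root 31: left subtree has 4 nodes {2, 1, 12, 7}, right has 0 { }.
        Root 2: left subtree has 0 nodes { }, right has 3 {1, 12, 7}.
          Root 1: left subtree has 0 nodes { }, right has 2 {12, 7}.
            Root 12: left subtree has 0 nodes { }, right has 1 {7}.

34, 4, 20, 8, 33, 21, 5, 17, 31, 2, 1, 12, 7, 19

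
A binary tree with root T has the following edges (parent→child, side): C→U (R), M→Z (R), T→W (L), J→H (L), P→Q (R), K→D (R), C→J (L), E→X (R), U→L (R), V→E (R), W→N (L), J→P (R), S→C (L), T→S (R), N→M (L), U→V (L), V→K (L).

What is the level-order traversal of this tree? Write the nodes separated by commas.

Level-order visits nodes level by level from the root, left to right within each level.
Level 0: T
Level 1: W, S
Level 2: N, C
Level 3: M, J, U
Level 4: Z, H, P, V, L
Level 5: Q, K, E
Level 6: D, X

T, W, S, N, C, M, J, U, Z, H, P, V, L, Q, K, E, D, X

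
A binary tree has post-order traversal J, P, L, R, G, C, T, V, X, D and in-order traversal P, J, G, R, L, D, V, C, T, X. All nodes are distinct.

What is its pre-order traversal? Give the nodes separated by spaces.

The last element of post-order is the root; it splits in-order into left and right subtrees.
Root D: left subtree has 5 nodes {P, J, G, R, L}, right has 4 {V, C, T, X}.
  Root G: left subtree has 2 nodes {P, J}, right has 2 {R, L}.
    Root P: left subtree has 0 nodes { }, right has 1 {J}.
    Root R: left subtree has 0 nodes { }, right has 1 {L}.
  Root X: left subtree has 3 nodes {V, C, T}, right has 0 { }.
    Root V: left subtree has 0 nodes { }, right has 2 {C, T}.
      Root T: left subtree has 1 node {C}, right has 0 { }.

D G P J R L X V T C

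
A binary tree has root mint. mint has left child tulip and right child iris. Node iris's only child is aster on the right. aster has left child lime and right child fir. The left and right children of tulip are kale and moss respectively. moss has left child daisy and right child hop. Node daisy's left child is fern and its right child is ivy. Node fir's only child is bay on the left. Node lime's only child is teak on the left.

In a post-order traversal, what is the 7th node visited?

tulip

Post-order visits the left subtree, then the right subtree, then the node.
At mint: go left to tulip.
  At tulip: go left to kale.
    kale is a leaf — visit kale.
  At tulip: go right to moss.
    At moss: go left to daisy.
      At daisy: go left to fern.
        fern is a leaf — visit fern.
      At daisy: go right to ivy.
        ivy is a leaf — visit ivy.
      Visit daisy.
    At moss: go right to hop.
      hop is a leaf — visit hop.
    Visit moss.
  Visit tulip.
At mint: go right to iris.
  At iris: no left child.
  At iris: go right to aster.
    At aster: go left to lime.
      At lime: go left to teak.
        teak is a leaf — visit teak.
      At lime: no right child.
      Visit lime.
    At aster: go right to fir.
      At fir: go left to bay.
        bay is a leaf — visit bay.
      At fir: no right child.
      Visit fir.
    Visit aster.
  Visit iris.
Visit mint.
Full post-order sequence: kale, fern, ivy, daisy, hop, moss, tulip, teak, lime, bay, fir, aster, iris, mint.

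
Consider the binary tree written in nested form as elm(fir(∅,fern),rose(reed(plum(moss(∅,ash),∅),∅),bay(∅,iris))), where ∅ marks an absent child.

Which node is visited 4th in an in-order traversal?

moss

In-order visits the left subtree, then the node, then the right subtree.
At elm: go left to fir.
  At fir: no left child.
  Visit fir.
  At fir: go right to fern.
    fern is a leaf — visit fern.
Visit elm.
At elm: go right to rose.
  At rose: go left to reed.
    At reed: go left to plum.
      At plum: go left to moss.
        At moss: no left child.
        Visit moss.
        At moss: go right to ash.
          ash is a leaf — visit ash.
      Visit plum.
      At plum: no right child.
    Visit reed.
    At reed: no right child.
  Visit rose.
  At rose: go right to bay.
    At bay: no left child.
    Visit bay.
    At bay: go right to iris.
      iris is a leaf — visit iris.
Full in-order sequence: fir, fern, elm, moss, ash, plum, reed, rose, bay, iris.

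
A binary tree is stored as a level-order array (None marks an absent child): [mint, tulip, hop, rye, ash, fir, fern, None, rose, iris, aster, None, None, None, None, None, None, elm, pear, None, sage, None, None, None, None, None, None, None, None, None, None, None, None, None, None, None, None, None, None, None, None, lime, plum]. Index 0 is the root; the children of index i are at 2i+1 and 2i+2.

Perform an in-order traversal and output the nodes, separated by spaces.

In-order visits the left subtree, then the node, then the right subtree.
At mint: go left to tulip.
  At tulip: go left to rye.
    At rye: no left child.
    Visit rye.
    At rye: go right to rose.
      At rose: go left to elm.
        elm is a leaf — visit elm.
      Visit rose.
      At rose: go right to pear.
        pear is a leaf — visit pear.
  Visit tulip.
  At tulip: go right to ash.
    At ash: go left to iris.
      At iris: no left child.
      Visit iris.
      At iris: go right to sage.
        At sage: go left to lime.
          lime is a leaf — visit lime.
        Visit sage.
        At sage: go right to plum.
          plum is a leaf — visit plum.
    Visit ash.
    At ash: go right to aster.
      aster is a leaf — visit aster.
Visit mint.
At mint: go right to hop.
  At hop: go left to fir.
    fir is a leaf — visit fir.
  Visit hop.
  At hop: go right to fern.
    fern is a leaf — visit fern.

rye elm rose pear tulip iris lime sage plum ash aster mint fir hop fern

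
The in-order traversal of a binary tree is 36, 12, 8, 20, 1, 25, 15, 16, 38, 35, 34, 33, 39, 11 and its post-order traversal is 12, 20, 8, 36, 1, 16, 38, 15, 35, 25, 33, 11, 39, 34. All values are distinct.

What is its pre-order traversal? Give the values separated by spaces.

The last element of post-order is the root; it splits in-order into left and right subtrees.
Root 34: left subtree has 10 nodes {36, 12, 8, 20, 1, 25, 15, 16, 38, 35}, right has 3 {33, 39, 11}.
  Root 25: left subtree has 5 nodes {36, 12, 8, 20, 1}, right has 4 {15, 16, 38, 35}.
    Root 1: left subtree has 4 nodes {36, 12, 8, 20}, right has 0 { }.
      Root 36: left subtree has 0 nodes { }, right has 3 {12, 8, 20}.
        Root 8: left subtree has 1 node {12}, right has 1 {20}.
    Root 35: left subtree has 3 nodes {15, 16, 38}, right has 0 { }.
      Root 15: left subtree has 0 nodes { }, right has 2 {16, 38}.
        Root 38: left subtree has 1 node {16}, right has 0 { }.
  Root 39: left subtree has 1 node {33}, right has 1 {11}.

34 25 1 36 8 12 20 35 15 38 16 39 33 11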